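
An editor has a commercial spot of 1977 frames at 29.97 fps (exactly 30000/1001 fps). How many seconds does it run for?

65.9659 seconds

Running time = 1977 / (30000/1001) = 65.9659 s.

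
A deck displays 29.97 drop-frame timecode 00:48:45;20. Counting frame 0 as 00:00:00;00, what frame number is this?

Complete 10-minute blocks: 4, each 17982 frames → 71928.
Remaining 8 whole minutes in the current block: 1800 + 7 × 1798 = 14386 frames.
Within the current minute: 45 × 30 + 20 − 2 = 1368 (labels ;00/;01 skipped at this minute). Total = 71928 + 14386 + 1368 = 87682.

87682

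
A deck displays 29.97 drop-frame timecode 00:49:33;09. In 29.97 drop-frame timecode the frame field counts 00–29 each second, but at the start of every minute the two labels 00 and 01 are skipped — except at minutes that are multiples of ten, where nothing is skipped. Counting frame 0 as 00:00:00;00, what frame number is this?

89109

As if non-drop at 30 labels/s: (0 × 3600 + 49 × 60 + 33) × 30 + 9 = 89199.
Minute boundaries passed: 49; those not divisible by 10: 49 − 4 = 45; dropped labels = 2 × 45 = 90.
Actual frame index = 89199 − 90 = 89109.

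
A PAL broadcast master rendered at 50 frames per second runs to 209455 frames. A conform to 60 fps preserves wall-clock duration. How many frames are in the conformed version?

Target frames = source frames × (target rate / source rate) = 209455 × (60)/(50) = 209455 × 6/5 = 251346.

251346 frames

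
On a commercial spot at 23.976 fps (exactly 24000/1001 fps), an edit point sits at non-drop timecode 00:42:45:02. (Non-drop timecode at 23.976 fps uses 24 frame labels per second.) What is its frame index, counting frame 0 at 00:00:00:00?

Total seconds to the label: (0 × 3600 + 42 × 60 + 45) = 2565.
Frame index = 2565 × 24 + 2 = 61562.

frame 61562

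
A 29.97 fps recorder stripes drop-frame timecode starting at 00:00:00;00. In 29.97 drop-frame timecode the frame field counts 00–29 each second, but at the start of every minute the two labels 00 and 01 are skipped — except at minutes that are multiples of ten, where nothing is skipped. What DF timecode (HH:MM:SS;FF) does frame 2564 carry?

00:01:25;16

Each 10-minute DF block holds 10 × 60 × 30 − 9 × 2 = 17982 frames. 2564 ÷ 17982 → 0 full blocks, remainder 2564.
Within the partial block the first minute is 1800 frames and each further minute 1798, so 1 further minute boundary passed. Total skipped labels = 18 × 0 + 2 × 1 = 2.
Non-drop label index = 2564 + 2 = 2566; at 30 labels/s that is 00:01:25:16, i.e. DF 00:01:25;16.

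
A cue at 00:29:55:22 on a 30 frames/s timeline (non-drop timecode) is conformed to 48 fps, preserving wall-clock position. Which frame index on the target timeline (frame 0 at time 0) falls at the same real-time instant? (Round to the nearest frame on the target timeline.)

frame 86195

Source frame index: (0×3600 + 29×60 + 55) × 30 + 22 = 53872.
Real time: 53872 / (30) = 26936/15 s.
Target frame: (26936/15) × (48) = 430976/5 ≈ 86195.200 → 86195.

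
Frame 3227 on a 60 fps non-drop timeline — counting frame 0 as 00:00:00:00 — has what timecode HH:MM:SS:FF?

3227 ÷ 60 = 53 full seconds, remainder 47 frames.
53 s = 0 h 0 min 53 s.
Timecode: 00:00:53:47.

00:00:53:47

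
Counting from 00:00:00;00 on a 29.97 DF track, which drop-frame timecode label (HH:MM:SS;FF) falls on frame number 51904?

00:28:51;26

Ten DF minutes hold 17982 frames, so frame 51904 lies in block 2 (frames 35964–53945) with 15940 frames into that block.
The block's first minute is 1800 frames and the rest 1798 each; 15940 frames reaches minute 8, so 2 × 18 + 8 × 2 = 52 labels have been skipped so far.
Adding those back, label number 51904 + 52 = 51956 at 30 labels/s is 1731 s + 26 f = 0 h 28 min 51 s frame 26, i.e. 00:28:51;26.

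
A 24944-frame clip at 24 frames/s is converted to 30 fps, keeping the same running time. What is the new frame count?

31180 frames

Frames at target rate = 24944 × (30) / (24) = 31180.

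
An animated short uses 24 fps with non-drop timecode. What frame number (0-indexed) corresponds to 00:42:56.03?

frame 61827

Total seconds to the label: (0 × 3600 + 42 × 60 + 56) = 2576.
Frame index = 2576 × 24 + 3 = 61827.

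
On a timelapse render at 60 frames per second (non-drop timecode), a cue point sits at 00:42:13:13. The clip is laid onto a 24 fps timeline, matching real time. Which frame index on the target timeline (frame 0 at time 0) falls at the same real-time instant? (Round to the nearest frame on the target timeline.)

frame 60797

Source frame index: (0×3600 + 42×60 + 13) × 60 + 13 = 151993.
Real time: 151993 / (60) = 151993/60 s.
Target frame: (151993/60) × (24) = 303986/5 ≈ 60797.200 → 60797.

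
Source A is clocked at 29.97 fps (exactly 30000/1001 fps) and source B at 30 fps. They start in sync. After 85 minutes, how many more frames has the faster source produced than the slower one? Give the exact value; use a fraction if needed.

85 min = 5100 s.
A emits 30000/1001 × 5100 = 153000000/1001 frames; B emits 30 × 5100 = 153000.
Difference = 153000/1001 frames (≈ 152.8472); B is ahead of A.

153000/1001 frames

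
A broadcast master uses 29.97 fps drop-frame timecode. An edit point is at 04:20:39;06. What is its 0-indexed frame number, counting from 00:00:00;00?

As if non-drop at 30 labels/s: (4 × 3600 + 20 × 60 + 39) × 30 + 6 = 469176.
Minute boundaries passed: 260; those not divisible by 10: 260 − 26 = 234; dropped labels = 2 × 234 = 468.
Actual frame index = 469176 − 468 = 468708.

468708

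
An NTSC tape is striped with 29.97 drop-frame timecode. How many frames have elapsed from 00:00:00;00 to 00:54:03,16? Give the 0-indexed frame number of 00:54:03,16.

As if non-drop at 30 labels/s: (0 × 3600 + 54 × 60 + 3) × 30 + 16 = 97306.
Minute boundaries passed: 54; those not divisible by 10: 54 − 5 = 49; dropped labels = 2 × 49 = 98.
Actual frame index = 97306 − 98 = 97208.

97208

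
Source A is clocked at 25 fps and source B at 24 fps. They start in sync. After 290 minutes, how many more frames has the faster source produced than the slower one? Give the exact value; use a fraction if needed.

17400 frames

290 min = 17400 s.
A emits 25 × 17400 = 435000 frames; B emits 24 × 17400 = 417600.
Difference = 17400 frames; B is behind A.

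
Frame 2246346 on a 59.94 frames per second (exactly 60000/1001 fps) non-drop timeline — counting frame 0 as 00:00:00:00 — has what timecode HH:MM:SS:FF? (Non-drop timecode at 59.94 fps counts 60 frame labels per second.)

10:23:59:06

2246346 ÷ 60 = 37439 full seconds, remainder 6 frames.
37439 s = 10 h 23 min 59 s.
Timecode: 10:23:59:06.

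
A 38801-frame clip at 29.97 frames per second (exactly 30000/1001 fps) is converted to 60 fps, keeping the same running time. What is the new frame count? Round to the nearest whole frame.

Frames at target rate = 38801 × (60) / (30000/1001) = 38839801/500 ≈ 77679.602.
Nearest whole frame: 77680.

77680 frames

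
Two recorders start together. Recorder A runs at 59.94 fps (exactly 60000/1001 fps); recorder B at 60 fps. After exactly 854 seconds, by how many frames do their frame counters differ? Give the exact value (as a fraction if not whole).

A emits 60000/1001 × 854 = 7320000/143 frames; B emits 60 × 854 = 51240.
Difference = 7320/143 frames (≈ 51.1888); B is ahead of A.

7320/143 frames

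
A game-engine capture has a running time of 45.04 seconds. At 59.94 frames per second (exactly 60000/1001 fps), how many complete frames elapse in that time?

Frames = 45.04 × 60000/1001 = 2702400/1001 ≈ 2699.7003.
Complete frames: 2699.

2699 frames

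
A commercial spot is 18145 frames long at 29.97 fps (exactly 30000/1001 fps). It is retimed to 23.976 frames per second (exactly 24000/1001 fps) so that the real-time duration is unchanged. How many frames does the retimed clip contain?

Target frames = source frames × (target rate / source rate) = 18145 × (24000/1001)/(30000/1001) = 18145 × 4/5 = 14516.

14516 frames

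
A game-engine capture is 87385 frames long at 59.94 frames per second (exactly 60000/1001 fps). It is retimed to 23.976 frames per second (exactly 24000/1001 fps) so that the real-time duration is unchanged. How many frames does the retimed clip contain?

34954 frames

Target frames = source frames × (target rate / source rate) = 87385 × (24000/1001)/(60000/1001) = 87385 × 2/5 = 34954.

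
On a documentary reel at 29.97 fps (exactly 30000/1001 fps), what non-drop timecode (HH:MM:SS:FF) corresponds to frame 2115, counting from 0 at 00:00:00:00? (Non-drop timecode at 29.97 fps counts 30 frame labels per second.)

2115 ÷ 30 = 70 full seconds, remainder 15 frames.
70 s = 0 h 1 min 10 s.
Timecode: 00:01:10:15.

00:01:10:15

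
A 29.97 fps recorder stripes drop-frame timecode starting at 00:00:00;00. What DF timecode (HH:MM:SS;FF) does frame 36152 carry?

Each 10-minute DF block holds 10 × 60 × 30 − 9 × 2 = 17982 frames. 36152 ÷ 17982 → 2 full blocks, remainder 188.
Within the partial block the first minute is 1800 frames and each further minute 1798, so 0 further minute boundaries passed. Total skipped labels = 18 × 2 + 2 × 0 = 36.
Non-drop label index = 36152 + 36 = 36188; at 30 labels/s that is 00:20:06:08, i.e. DF 00:20:06;08.

00:20:06;08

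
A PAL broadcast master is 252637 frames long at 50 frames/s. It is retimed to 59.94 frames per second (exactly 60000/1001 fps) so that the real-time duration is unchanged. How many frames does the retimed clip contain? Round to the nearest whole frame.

302862 frames

Frames at target rate = 252637 × (60000/1001) / (50) = 3937200/13 ≈ 302861.538.
Nearest whole frame: 302862.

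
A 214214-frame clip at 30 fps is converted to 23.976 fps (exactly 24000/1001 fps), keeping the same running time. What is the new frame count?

Target frames = source frames × (target rate / source rate) = 214214 × (24000/1001)/(30) = 214214 × 800/1001 = 171200.

171200 frames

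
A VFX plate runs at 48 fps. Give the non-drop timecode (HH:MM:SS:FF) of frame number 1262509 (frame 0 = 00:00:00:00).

07:18:22:13

1262509 ÷ 48 = 26302 full seconds, remainder 13 frames.
26302 s = 7 h 18 min 22 s.
Timecode: 07:18:22:13.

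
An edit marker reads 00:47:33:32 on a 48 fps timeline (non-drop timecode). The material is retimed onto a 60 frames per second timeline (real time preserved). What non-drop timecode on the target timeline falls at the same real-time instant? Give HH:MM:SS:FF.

Source frame index: (0×3600 + 47×60 + 33) × 48 + 32 = 136976.
Real time: 136976 / (48) = 8561/3 s.
Target frame: (8561/3) × (60) = 171220.
At 60 labels/s: frame 171220 → 00:47:33:40.

00:47:33:40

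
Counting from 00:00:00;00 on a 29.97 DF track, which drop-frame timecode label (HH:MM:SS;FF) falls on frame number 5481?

00:03:02;27

Each 10-minute DF block holds 10 × 60 × 30 − 9 × 2 = 17982 frames. 5481 ÷ 17982 → 0 full blocks, remainder 5481.
Within the partial block the first minute is 1800 frames and each further minute 1798, so 3 further minute boundaries passed. Total skipped labels = 18 × 0 + 2 × 3 = 6.
Non-drop label index = 5481 + 6 = 5487; at 30 labels/s that is 00:03:02:27, i.e. DF 00:03:02;27.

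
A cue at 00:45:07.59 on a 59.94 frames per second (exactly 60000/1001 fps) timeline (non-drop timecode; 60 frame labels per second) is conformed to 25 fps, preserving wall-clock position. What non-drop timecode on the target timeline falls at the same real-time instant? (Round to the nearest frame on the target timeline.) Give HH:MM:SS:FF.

Source frame index: (0×3600 + 45×60 + 7) × 60 + 59 = 162479.
Real time: 162479 / (60000/1001) = 162641479/60000 s.
Target frame: (162641479/60000) × (25) = 162641479/2400 ≈ 67767.283 → 67767.
At 25 labels/s: frame 67767 → 00:45:10:17.

00:45:10:17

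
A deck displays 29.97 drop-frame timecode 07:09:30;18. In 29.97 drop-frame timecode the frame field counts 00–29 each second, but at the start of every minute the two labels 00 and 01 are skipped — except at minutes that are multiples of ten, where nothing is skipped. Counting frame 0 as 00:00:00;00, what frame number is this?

772344

Complete 10-minute blocks: 42, each 17982 frames → 755244.
Remaining 9 whole minutes in the current block: 1800 + 8 × 1798 = 16184 frames.
Within the current minute: 30 × 30 + 18 − 2 = 916 (labels ;00/;01 skipped at this minute). Total = 755244 + 16184 + 916 = 772344.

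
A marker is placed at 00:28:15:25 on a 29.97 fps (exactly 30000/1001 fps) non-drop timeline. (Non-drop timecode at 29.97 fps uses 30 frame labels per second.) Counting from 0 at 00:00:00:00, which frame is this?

frame 50875

Total seconds to the label: (0 × 3600 + 28 × 60 + 15) = 1695.
Frame index = 1695 × 30 + 25 = 50875.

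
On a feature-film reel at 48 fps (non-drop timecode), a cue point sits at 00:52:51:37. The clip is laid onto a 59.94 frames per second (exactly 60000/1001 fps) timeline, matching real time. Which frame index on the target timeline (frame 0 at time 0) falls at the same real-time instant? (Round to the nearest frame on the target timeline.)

Source frame index: (0×3600 + 52×60 + 51) × 48 + 37 = 152245.
Real time: 152245 / (48) = 152245/48 s.
Target frame: (152245/48) × (60000/1001) = 190306250/1001 ≈ 190116.134 → 190116.

frame 190116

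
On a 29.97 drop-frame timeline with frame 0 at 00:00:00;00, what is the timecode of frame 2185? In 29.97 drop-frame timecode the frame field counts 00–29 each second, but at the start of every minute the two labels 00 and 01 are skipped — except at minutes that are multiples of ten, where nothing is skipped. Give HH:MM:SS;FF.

Each 10-minute DF block holds 10 × 60 × 30 − 9 × 2 = 17982 frames. 2185 ÷ 17982 → 0 full blocks, remainder 2185.
Within the partial block the first minute is 1800 frames and each further minute 1798, so 1 further minute boundary passed. Total skipped labels = 18 × 0 + 2 × 1 = 2.
Non-drop label index = 2185 + 2 = 2187; at 30 labels/s that is 00:01:12:27, i.e. DF 00:01:12;27.

00:01:12;27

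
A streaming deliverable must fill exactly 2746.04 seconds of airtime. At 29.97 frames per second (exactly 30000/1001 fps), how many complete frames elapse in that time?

82298 frames

Frames = 2746.04 × 30000/1001 = 7489200/91 ≈ 82298.9011.
Complete frames: 82298.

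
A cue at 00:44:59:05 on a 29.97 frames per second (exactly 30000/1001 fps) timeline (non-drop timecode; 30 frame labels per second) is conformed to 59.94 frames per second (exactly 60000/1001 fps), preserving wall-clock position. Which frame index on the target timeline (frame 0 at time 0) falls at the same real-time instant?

frame 161950

Source frame index: (0×3600 + 44×60 + 59) × 30 + 5 = 80975.
Real time: 80975 / (30000/1001) = 3242239/1200 s.
Target frame: (3242239/1200) × (60000/1001) = 161950.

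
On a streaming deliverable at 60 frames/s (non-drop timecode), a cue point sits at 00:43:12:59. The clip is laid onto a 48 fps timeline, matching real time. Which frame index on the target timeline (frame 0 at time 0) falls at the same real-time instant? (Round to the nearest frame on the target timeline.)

frame 124463

Source frame index: (0×3600 + 43×60 + 12) × 60 + 59 = 155579.
Real time: 155579 / (60) = 155579/60 s.
Target frame: (155579/60) × (48) = 622316/5 ≈ 124463.200 → 124463.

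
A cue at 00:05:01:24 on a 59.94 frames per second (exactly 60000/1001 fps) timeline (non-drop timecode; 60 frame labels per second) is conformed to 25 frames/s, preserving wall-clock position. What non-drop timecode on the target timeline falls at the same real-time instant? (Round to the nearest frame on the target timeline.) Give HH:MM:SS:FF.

00:05:01:18

Source frame index: (0×3600 + 5×60 + 1) × 60 + 24 = 18084.
Real time: 18084 / (60000/1001) = 1508507/5000 s.
Target frame: (1508507/5000) × (25) = 1508507/200 ≈ 7542.535 → 7543.
At 25 labels/s: frame 7543 → 00:05:01:18.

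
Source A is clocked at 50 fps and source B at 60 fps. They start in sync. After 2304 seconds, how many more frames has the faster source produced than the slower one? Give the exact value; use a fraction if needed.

A emits 50 × 2304 = 115200 frames; B emits 60 × 2304 = 138240.
Difference = 23040 frames; B is ahead of A.

23040 frames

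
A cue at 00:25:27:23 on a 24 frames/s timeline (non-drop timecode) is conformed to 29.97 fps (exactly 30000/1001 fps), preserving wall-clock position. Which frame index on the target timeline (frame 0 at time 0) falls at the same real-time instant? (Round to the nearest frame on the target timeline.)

frame 45793

Source frame index: (0×3600 + 25×60 + 27) × 24 + 23 = 36671.
Real time: 36671 / (24) = 36671/24 s.
Target frame: (36671/24) × (30000/1001) = 45838750/1001 ≈ 45792.957 → 45793.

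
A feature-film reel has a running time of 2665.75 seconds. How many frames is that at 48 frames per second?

Frames = 2665.75 × 48 = 127956.

127956 frames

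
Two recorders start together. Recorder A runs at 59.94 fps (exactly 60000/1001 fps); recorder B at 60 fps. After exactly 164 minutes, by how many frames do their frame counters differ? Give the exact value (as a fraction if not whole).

590400/1001 frames

164 min = 9840 s.
A emits 60000/1001 × 9840 = 590400000/1001 frames; B emits 60 × 9840 = 590400.
Difference = 590400/1001 frames (≈ 589.8102); B is ahead of A.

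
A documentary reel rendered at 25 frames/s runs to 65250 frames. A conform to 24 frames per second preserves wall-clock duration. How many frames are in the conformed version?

62640 frames

Target frames = source frames × (target rate / source rate) = 65250 × (24)/(25) = 65250 × 24/25 = 62640.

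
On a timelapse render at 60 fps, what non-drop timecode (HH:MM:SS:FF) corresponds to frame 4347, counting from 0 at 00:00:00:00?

00:01:12:27

4347 ÷ 60 = 72 full seconds, remainder 27 frames.
72 s = 0 h 1 min 12 s.
Timecode: 00:01:12:27.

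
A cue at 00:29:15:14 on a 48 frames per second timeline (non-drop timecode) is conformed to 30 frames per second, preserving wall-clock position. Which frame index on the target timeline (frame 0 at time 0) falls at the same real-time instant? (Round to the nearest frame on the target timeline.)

frame 52659

Source frame index: (0×3600 + 29×60 + 15) × 48 + 14 = 84254.
Real time: 84254 / (48) = 42127/24 s.
Target frame: (42127/24) × (30) = 210635/4 ≈ 52658.750 → 52659.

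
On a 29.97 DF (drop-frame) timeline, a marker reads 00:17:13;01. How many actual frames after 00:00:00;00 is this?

As if non-drop at 30 labels/s: (0 × 3600 + 17 × 60 + 13) × 30 + 1 = 30991.
Minute boundaries passed: 17; those not divisible by 10: 17 − 1 = 16; dropped labels = 2 × 16 = 32.
Actual frame index = 30991 − 32 = 30959.

30959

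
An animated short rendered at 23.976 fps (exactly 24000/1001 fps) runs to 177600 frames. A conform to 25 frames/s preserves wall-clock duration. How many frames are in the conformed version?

185185 frames

Target frames = source frames × (target rate / source rate) = 177600 × (25)/(24000/1001) = 177600 × 1001/960 = 185185.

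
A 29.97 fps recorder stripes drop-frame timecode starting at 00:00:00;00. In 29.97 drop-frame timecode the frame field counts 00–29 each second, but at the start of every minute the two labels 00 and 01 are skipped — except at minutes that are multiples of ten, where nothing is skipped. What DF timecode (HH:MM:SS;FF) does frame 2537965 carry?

23:31:23;15

Ten DF minutes hold 17982 frames, so frame 2537965 lies in block 141 (frames 2535462–2553443) with 2503 frames into that block.
The block's first minute is 1800 frames and the rest 1798 each; 2503 frames reaches minute 1, so 141 × 18 + 1 × 2 = 2540 labels have been skipped so far.
Adding those back, label number 2537965 + 2540 = 2540505 at 30 labels/s is 84683 s + 15 f = 23 h 31 min 23 s frame 15, i.e. 23:31:23;15.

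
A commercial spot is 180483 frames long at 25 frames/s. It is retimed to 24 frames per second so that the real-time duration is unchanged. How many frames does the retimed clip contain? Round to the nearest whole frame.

Frames at target rate = 180483 × (24) / (25) = 4331592/25 ≈ 173263.680.
Nearest whole frame: 173264.

173264 frames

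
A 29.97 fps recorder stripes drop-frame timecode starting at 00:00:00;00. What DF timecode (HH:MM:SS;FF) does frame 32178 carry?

00:17:53;20

Each 10-minute DF block holds 10 × 60 × 30 − 9 × 2 = 17982 frames. 32178 ÷ 17982 → 1 full block, remainder 14196.
Within the partial block the first minute is 1800 frames and each further minute 1798, so 7 further minute boundaries passed. Total skipped labels = 18 × 1 + 2 × 7 = 32.
Non-drop label index = 32178 + 32 = 32210; at 30 labels/s that is 00:17:53:20, i.e. DF 00:17:53;20.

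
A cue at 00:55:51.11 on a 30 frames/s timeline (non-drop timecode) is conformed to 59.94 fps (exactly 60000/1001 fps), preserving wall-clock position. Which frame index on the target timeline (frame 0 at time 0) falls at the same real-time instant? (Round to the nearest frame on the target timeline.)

frame 200881

Source frame index: (0×3600 + 55×60 + 51) × 30 + 11 = 100541.
Real time: 100541 / (30) = 100541/30 s.
Target frame: (100541/30) × (60000/1001) = 28726000/143 ≈ 200881.119 → 200881.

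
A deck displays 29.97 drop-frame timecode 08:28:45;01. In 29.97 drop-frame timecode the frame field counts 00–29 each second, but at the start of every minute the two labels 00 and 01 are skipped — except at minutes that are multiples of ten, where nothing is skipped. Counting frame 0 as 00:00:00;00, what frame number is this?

Complete 10-minute blocks: 50, each 17982 frames → 899100.
Remaining 8 whole minutes in the current block: 1800 + 7 × 1798 = 14386 frames.
Within the current minute: 45 × 30 + 1 − 2 = 1349 (labels ;00/;01 skipped at this minute). Total = 899100 + 14386 + 1349 = 914835.

914835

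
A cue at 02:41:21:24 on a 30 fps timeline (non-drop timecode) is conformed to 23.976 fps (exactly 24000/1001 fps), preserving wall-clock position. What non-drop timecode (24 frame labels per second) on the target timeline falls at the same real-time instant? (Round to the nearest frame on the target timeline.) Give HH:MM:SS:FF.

02:41:12:03

Source frame index: (2×3600 + 41×60 + 21) × 30 + 24 = 290454.
Real time: 290454 / (30) = 48409/5 s.
Target frame: (48409/5) × (24000/1001) = 232363200/1001 ≈ 232131.069 → 232131.
At 24 labels/s: frame 232131 → 02:41:12:03.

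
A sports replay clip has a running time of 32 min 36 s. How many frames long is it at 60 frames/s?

32 min 36 s = 1956 s.
Frames = 1956 × 60 = 117360.

117360 frames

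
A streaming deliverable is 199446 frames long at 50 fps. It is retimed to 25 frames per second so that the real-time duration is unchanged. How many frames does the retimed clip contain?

Target frames = source frames × (target rate / source rate) = 199446 × (25)/(50) = 199446 × 1/2 = 99723.

99723 frames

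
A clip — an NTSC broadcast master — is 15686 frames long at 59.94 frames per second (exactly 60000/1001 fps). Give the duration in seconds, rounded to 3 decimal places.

261.695 seconds

Running time = 15686 × 1001/60000 = 7850843/30000 s ≈ 261.695 s.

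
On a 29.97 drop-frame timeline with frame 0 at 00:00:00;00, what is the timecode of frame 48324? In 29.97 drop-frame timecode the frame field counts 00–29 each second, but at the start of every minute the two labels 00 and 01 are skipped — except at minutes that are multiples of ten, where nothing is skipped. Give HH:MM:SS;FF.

00:26:52;12

Ten DF minutes hold 17982 frames, so frame 48324 lies in block 2 (frames 35964–53945) with 12360 frames into that block.
The block's first minute is 1800 frames and the rest 1798 each; 12360 frames reaches minute 6, so 2 × 18 + 6 × 2 = 48 labels have been skipped so far.
Adding those back, label number 48324 + 48 = 48372 at 30 labels/s is 1612 s + 12 f = 0 h 26 min 52 s frame 12, i.e. 00:26:52;12.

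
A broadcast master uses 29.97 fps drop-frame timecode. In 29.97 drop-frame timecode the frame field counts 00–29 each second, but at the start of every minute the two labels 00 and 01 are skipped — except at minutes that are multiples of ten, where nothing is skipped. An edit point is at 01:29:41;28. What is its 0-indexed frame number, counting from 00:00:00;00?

As if non-drop at 30 labels/s: (1 × 3600 + 29 × 60 + 41) × 30 + 28 = 161458.
Minute boundaries passed: 89; those not divisible by 10: 89 − 8 = 81; dropped labels = 2 × 81 = 162.
Actual frame index = 161458 − 162 = 161296.

161296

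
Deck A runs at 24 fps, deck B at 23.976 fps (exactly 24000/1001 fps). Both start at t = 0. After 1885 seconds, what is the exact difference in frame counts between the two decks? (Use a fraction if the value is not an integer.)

A emits 24 × 1885 = 45240 frames; B emits 24000/1001 × 1885 = 3480000/77.
Difference = 3480/77 frames (≈ 45.1948); B is behind A.

3480/77 frames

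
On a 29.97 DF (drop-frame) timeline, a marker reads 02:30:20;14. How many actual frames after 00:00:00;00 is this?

Complete 10-minute blocks: 15, each 17982 frames → 269730.
Remaining 0 whole minutes in the current block: 0 frames.
Within the current minute: 20 × 30 + 14 = 614. Total = 269730 + 0 + 614 = 270344.

270344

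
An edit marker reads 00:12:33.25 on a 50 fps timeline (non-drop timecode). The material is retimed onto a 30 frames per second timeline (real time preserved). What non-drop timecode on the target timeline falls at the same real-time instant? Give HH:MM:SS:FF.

00:12:33:15

Source frame index: (0×3600 + 12×60 + 33) × 50 + 25 = 37675.
Real time: 37675 / (50) = 1507/2 s.
Target frame: (1507/2) × (30) = 22605.
At 30 labels/s: frame 22605 → 00:12:33:15.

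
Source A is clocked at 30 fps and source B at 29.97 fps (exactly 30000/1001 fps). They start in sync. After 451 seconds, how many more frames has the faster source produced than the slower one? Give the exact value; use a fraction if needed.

A emits 30 × 451 = 13530 frames; B emits 30000/1001 × 451 = 1230000/91.
Difference = 1230/91 frames (≈ 13.5165); B is behind A.

1230/91 frames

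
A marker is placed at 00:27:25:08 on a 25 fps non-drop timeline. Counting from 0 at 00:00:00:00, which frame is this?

Total seconds to the label: (0 × 3600 + 27 × 60 + 25) = 1645.
Frame index = 1645 × 25 + 8 = 41133.

41133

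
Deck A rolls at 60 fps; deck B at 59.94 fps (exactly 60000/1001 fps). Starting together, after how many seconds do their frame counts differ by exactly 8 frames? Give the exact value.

The gap grows by |60000/1001 − 60| = 60/1001 frames per second.
Time for a 8-frame gap: 8 ÷ (60/1001) = 2002/15 s.

2002/15 seconds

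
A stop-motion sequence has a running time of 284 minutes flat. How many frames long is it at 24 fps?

408960 frames

284 min = 17040 s.
Frames = 17040 × 24 = 408960.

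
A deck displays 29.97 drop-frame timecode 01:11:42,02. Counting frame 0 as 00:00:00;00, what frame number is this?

128934

As if non-drop at 30 labels/s: (1 × 3600 + 11 × 60 + 42) × 30 + 2 = 129062.
Minute boundaries passed: 71; those not divisible by 10: 71 − 7 = 64; dropped labels = 2 × 64 = 128.
Actual frame index = 129062 − 128 = 128934.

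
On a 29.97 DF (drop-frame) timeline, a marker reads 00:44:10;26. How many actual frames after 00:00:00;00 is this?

As if non-drop at 30 labels/s: (0 × 3600 + 44 × 60 + 10) × 30 + 26 = 79526.
Minute boundaries passed: 44; those not divisible by 10: 44 − 4 = 40; dropped labels = 2 × 40 = 80.
Actual frame index = 79526 − 80 = 79446.

79446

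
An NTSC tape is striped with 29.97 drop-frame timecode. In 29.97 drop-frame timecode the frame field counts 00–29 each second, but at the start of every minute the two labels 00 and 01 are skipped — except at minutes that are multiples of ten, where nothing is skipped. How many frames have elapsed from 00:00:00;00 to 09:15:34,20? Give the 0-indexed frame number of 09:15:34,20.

As if non-drop at 30 labels/s: (9 × 3600 + 15 × 60 + 34) × 30 + 20 = 1000040.
Minute boundaries passed: 555; those not divisible by 10: 555 − 55 = 500; dropped labels = 2 × 500 = 1000.
Actual frame index = 1000040 − 1000 = 999040.

999040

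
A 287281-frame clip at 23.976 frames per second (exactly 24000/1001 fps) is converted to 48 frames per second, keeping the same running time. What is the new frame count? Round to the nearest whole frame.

Frames at target rate = 287281 × (48) / (24000/1001) = 287568281/500 ≈ 575136.562.
Nearest whole frame: 575137.

575137 frames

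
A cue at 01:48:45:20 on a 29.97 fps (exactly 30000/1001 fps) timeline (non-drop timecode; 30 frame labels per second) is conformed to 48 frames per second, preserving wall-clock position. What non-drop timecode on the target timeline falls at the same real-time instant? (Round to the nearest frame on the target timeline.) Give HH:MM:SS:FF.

Source frame index: (1×3600 + 48×60 + 45) × 30 + 20 = 195770.
Real time: 195770 / (30000/1001) = 19596577/3000 s.
Target frame: (19596577/3000) × (48) = 39193154/125 ≈ 313545.232 → 313545.
At 48 labels/s: frame 313545 → 01:48:52:09.

01:48:52:09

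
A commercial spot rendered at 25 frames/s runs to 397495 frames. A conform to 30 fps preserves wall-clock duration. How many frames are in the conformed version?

476994 frames

Target frames = source frames × (target rate / source rate) = 397495 × (30)/(25) = 397495 × 6/5 = 476994.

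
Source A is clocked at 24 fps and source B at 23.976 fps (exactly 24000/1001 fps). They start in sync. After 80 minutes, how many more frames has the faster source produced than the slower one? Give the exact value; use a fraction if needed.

115200/1001 frames

80 min = 4800 s.
A emits 24 × 4800 = 115200 frames; B emits 24000/1001 × 4800 = 115200000/1001.
Difference = 115200/1001 frames (≈ 115.0849); B is behind A.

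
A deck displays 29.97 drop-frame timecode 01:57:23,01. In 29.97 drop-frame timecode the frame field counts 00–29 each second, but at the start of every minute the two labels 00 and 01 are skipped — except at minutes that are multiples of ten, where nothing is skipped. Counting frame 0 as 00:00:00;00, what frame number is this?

211079

Complete 10-minute blocks: 11, each 17982 frames → 197802.
Remaining 7 whole minutes in the current block: 1800 + 6 × 1798 = 12588 frames.
Within the current minute: 23 × 30 + 1 − 2 = 689 (labels ;00/;01 skipped at this minute). Total = 197802 + 12588 + 689 = 211079.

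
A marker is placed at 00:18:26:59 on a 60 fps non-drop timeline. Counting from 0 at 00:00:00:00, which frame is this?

frame 66419

Total seconds to the label: (0 × 3600 + 18 × 60 + 26) = 1106.
Frame index = 1106 × 60 + 59 = 66419.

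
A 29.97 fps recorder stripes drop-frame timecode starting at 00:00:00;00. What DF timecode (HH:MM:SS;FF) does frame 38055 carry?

Each 10-minute DF block holds 10 × 60 × 30 − 9 × 2 = 17982 frames. 38055 ÷ 17982 → 2 full blocks, remainder 2091.
Within the partial block the first minute is 1800 frames and each further minute 1798, so 1 further minute boundary passed. Total skipped labels = 18 × 2 + 2 × 1 = 38.
Non-drop label index = 38055 + 38 = 38093; at 30 labels/s that is 00:21:09:23, i.e. DF 00:21:09;23.

00:21:09;23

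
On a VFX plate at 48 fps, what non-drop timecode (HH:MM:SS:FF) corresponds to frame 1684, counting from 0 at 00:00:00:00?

00:00:35:04

1684 ÷ 48 = 35 full seconds, remainder 4 frames.
35 s = 0 h 0 min 35 s.
Timecode: 00:00:35:04.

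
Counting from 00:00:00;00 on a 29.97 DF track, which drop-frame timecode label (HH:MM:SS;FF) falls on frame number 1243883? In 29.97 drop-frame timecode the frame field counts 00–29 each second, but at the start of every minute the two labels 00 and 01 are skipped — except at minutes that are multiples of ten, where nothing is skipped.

11:31:44;07

Each 10-minute DF block holds 10 × 60 × 30 − 9 × 2 = 17982 frames. 1243883 ÷ 17982 → 69 full blocks, remainder 3125.
Within the partial block the first minute is 1800 frames and each further minute 1798, so 1 further minute boundary passed. Total skipped labels = 18 × 69 + 2 × 1 = 1244.
Non-drop label index = 1243883 + 1244 = 1245127; at 30 labels/s that is 11:31:44:07, i.e. DF 11:31:44;07.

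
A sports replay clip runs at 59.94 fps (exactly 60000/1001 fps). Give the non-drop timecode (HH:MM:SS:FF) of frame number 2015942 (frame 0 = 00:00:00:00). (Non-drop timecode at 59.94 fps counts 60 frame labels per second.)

09:19:59:02

2015942 ÷ 60 = 33599 full seconds, remainder 2 frames.
33599 s = 9 h 19 min 59 s.
Timecode: 09:19:59:02.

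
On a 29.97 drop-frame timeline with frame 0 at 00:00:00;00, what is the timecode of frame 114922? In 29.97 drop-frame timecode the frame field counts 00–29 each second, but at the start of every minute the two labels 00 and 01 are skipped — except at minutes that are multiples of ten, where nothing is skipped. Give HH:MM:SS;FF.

Each 10-minute DF block holds 10 × 60 × 30 − 9 × 2 = 17982 frames. 114922 ÷ 17982 → 6 full blocks, remainder 7030.
Within the partial block the first minute is 1800 frames and each further minute 1798, so 3 further minute boundaries passed. Total skipped labels = 18 × 6 + 2 × 3 = 114.
Non-drop label index = 114922 + 114 = 115036; at 30 labels/s that is 01:03:54:16, i.e. DF 01:03:54;16.

01:03:54;16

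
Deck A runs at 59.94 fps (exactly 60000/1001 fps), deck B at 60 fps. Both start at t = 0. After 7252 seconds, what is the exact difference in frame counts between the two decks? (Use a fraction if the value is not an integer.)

62160/143 frames

A emits 60000/1001 × 7252 = 62160000/143 frames; B emits 60 × 7252 = 435120.
Difference = 62160/143 frames (≈ 434.6853); B is ahead of A.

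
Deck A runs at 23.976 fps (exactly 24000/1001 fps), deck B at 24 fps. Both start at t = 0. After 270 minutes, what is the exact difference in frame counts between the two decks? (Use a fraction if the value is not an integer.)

388800/1001 frames

270 min = 16200 s.
A emits 24000/1001 × 16200 = 388800000/1001 frames; B emits 24 × 16200 = 388800.
Difference = 388800/1001 frames (≈ 388.4116); B is ahead of A.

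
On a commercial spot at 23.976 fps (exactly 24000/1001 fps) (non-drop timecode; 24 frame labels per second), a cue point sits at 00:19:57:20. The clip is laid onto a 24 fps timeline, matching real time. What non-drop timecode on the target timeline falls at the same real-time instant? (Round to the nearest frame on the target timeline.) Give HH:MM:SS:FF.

00:19:59:01

Source frame index: (0×3600 + 19×60 + 57) × 24 + 20 = 28748.
Real time: 28748 / (24000/1001) = 7194187/6000 s.
Target frame: (7194187/6000) × (24) = 7194187/250 ≈ 28776.748 → 28777.
At 24 labels/s: frame 28777 → 00:19:59:01.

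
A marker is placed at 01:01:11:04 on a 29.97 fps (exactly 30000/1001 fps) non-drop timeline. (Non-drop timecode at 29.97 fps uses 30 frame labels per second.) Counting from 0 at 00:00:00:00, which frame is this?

Total seconds to the label: (1 × 3600 + 1 × 60 + 11) = 3671.
Frame index = 3671 × 30 + 4 = 110134.

frame 110134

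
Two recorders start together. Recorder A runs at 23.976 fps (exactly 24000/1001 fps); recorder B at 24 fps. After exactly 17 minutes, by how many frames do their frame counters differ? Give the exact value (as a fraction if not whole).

24480/1001 frames

17 min = 1020 s.
A emits 24000/1001 × 1020 = 24480000/1001 frames; B emits 24 × 1020 = 24480.
Difference = 24480/1001 frames (≈ 24.4555); B is ahead of A.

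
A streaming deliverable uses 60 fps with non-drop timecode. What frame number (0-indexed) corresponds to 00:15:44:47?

Total seconds to the label: (0 × 3600 + 15 × 60 + 44) = 944.
Frame index = 944 × 60 + 47 = 56687.

56687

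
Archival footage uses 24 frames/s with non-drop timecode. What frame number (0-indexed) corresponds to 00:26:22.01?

37969

Total seconds to the label: (0 × 3600 + 26 × 60 + 22) = 1582.
Frame index = 1582 × 24 + 1 = 37969.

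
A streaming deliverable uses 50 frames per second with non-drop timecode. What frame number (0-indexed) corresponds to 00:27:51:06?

frame 83556

Total seconds to the label: (0 × 3600 + 27 × 60 + 51) = 1671.
Frame index = 1671 × 50 + 6 = 83556.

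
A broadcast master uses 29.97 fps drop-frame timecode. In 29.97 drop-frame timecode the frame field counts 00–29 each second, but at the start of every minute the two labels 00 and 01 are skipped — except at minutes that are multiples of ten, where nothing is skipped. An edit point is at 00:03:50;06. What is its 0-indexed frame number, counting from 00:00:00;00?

As if non-drop at 30 labels/s: (0 × 3600 + 3 × 60 + 50) × 30 + 6 = 6906.
Minute boundaries passed: 3; those not divisible by 10: 3 − 0 = 3; dropped labels = 2 × 3 = 6.
Actual frame index = 6906 − 6 = 6900.

6900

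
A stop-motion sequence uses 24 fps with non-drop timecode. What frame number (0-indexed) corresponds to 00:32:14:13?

frame 46429

Total seconds to the label: (0 × 3600 + 32 × 60 + 14) = 1934.
Frame index = 1934 × 24 + 13 = 46429.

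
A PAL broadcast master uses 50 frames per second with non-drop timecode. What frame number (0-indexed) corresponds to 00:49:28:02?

Total seconds to the label: (0 × 3600 + 49 × 60 + 28) = 2968.
Frame index = 2968 × 50 + 2 = 148402.

frame 148402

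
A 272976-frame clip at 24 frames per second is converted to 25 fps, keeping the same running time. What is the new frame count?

Target frames = source frames × (target rate / source rate) = 272976 × (25)/(24) = 272976 × 25/24 = 284350.

284350 frames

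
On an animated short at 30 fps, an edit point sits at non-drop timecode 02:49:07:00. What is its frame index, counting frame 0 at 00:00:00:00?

Total seconds to the label: (2 × 3600 + 49 × 60 + 7) = 10147.
Frame index = 10147 × 30 + 0 = 304410.

frame 304410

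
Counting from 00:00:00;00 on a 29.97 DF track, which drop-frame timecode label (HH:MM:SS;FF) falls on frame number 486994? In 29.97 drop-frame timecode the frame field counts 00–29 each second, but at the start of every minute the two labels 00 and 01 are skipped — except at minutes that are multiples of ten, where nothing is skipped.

Ten DF minutes hold 17982 frames, so frame 486994 lies in block 27 (frames 485514–503495) with 1480 frames into that block.
The block's first minute is 1800 frames and the rest 1798 each; 1480 frames reaches minute 0, so 27 × 18 + 0 × 2 = 486 labels have been skipped so far.
Adding those back, label number 486994 + 486 = 487480 at 30 labels/s is 16249 s + 10 f = 4 h 30 min 49 s frame 10, i.e. 04:30:49;10.

04:30:49;10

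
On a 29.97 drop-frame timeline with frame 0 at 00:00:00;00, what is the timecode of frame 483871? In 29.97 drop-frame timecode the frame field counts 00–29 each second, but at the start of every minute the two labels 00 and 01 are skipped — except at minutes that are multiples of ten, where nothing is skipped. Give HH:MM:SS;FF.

04:29:05;07

Each 10-minute DF block holds 10 × 60 × 30 − 9 × 2 = 17982 frames. 483871 ÷ 17982 → 26 full blocks, remainder 16339.
Within the partial block the first minute is 1800 frames and each further minute 1798, so 9 further minute boundaries passed. Total skipped labels = 18 × 26 + 2 × 9 = 486.
Non-drop label index = 483871 + 486 = 484357; at 30 labels/s that is 04:29:05:07, i.e. DF 04:29:05;07.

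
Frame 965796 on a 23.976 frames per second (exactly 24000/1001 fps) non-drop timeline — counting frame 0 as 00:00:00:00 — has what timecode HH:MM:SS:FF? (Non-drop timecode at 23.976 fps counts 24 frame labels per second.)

11:10:41:12

965796 ÷ 24 = 40241 full seconds, remainder 12 frames.
40241 s = 11 h 10 min 41 s.
Timecode: 11:10:41:12.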